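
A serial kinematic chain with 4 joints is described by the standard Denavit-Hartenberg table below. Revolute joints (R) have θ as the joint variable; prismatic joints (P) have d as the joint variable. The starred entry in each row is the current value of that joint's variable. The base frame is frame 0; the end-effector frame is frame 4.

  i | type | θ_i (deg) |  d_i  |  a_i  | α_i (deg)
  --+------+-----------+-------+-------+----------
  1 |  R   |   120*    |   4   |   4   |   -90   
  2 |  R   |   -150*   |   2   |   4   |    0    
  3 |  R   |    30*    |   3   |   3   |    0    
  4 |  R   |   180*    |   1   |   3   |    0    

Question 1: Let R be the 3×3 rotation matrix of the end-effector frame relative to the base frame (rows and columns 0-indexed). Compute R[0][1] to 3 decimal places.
End-effector y-axis (col 1 of R) = (0.4330,-0.7500,-0.5000)
R[0][1] = 0.4330

0.433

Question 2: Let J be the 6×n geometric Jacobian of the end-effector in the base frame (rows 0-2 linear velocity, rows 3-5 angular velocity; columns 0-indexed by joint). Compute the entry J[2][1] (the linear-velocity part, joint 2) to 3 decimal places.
3.464

axis z_1 = (-0.8660,-0.5000,0.0000); lever o_n−o_1 = (-3.4641,-6.0000,2.0000)
cross product → J_v[:, 1] = (-1.0000,1.7321,3.4641)
J_ω[:, 1] = z_1
entry J[2][1] = 3.4641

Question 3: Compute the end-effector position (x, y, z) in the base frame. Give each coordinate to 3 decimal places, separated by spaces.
after link 1: o_1 = (-2.0000, 3.4641, 4.0000)
after link 2: o_2 = (-2.0000, -0.5359, 6.0000)
after link 3: o_3 = (-3.8481, -3.3349, 8.5981)
after link 4: o_4 = (-5.4641, -2.5359, 6.0000)

-5.464 -2.536 6.000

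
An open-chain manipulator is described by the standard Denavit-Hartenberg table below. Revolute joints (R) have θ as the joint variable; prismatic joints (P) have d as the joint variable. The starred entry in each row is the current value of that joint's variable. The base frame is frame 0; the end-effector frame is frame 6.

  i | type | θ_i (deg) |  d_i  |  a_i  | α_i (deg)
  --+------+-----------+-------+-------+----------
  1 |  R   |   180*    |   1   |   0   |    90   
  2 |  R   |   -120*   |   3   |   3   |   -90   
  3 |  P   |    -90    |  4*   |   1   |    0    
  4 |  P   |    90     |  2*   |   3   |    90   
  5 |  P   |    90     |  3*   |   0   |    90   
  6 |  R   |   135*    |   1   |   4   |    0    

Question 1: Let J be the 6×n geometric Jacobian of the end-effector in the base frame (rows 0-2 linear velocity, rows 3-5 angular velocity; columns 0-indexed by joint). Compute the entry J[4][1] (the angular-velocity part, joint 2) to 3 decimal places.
1.000

axis z_1 = (0.0000,1.0000,0.0000); lever o_n−o_1 = (0.7533,9.8284,-7.6480)
cross product → J_v[:, 1] = (-7.6480,0.0000,-0.7533)
J_ω[:, 1] = z_1
entry J[4][1] = 1.0000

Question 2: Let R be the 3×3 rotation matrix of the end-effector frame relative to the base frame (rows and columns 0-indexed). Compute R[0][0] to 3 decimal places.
End-effector x-axis (col 0 of R) = (0.6124,0.7071,0.3536)
R[0][0] = 0.6124

0.612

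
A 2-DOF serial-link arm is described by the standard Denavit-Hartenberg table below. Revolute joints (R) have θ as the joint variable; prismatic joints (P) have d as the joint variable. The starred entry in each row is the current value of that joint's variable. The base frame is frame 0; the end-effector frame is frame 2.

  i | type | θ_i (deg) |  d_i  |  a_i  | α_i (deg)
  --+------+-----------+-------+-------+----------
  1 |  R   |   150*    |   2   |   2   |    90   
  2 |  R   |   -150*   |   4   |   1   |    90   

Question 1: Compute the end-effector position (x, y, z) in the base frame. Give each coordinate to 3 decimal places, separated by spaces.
after link 1: o_1 = (-1.7321, 1.0000, 2.0000)
after link 2: o_2 = (1.0179, 4.0311, 1.5000)

1.018 4.031 1.500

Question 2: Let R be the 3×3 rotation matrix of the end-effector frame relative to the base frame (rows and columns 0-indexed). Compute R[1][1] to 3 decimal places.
End-effector y-axis (col 1 of R) = (0.5000,0.8660,0.0000)
R[1][1] = 0.8660

0.866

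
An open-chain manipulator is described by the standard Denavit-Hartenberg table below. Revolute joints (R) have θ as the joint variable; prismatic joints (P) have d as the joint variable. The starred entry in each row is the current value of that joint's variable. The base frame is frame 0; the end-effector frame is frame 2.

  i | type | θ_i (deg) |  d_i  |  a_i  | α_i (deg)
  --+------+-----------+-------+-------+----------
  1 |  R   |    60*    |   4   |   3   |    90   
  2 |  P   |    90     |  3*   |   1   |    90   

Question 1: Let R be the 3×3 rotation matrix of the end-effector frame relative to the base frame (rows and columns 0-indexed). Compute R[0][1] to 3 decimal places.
0.866

End-effector y-axis (col 1 of R) = (0.8660,-0.5000,0.0000)
R[0][1] = 0.8660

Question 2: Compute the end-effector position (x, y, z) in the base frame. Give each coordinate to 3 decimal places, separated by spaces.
after link 1: o_1 = (1.5000, 2.5981, 4.0000)
after link 2: o_2 = (4.0981, 1.0981, 5.0000)

4.098 1.098 5.000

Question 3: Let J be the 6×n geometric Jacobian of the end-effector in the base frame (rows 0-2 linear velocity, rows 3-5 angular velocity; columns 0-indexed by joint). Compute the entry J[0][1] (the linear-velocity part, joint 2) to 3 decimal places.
prismatic axis z_1 = (0.8660,-0.5000,0.0000)
J_v[:, 1] = z_1; J_ω[:, 1] = (0,0,0)
entry J[0][1] = 0.8660

0.866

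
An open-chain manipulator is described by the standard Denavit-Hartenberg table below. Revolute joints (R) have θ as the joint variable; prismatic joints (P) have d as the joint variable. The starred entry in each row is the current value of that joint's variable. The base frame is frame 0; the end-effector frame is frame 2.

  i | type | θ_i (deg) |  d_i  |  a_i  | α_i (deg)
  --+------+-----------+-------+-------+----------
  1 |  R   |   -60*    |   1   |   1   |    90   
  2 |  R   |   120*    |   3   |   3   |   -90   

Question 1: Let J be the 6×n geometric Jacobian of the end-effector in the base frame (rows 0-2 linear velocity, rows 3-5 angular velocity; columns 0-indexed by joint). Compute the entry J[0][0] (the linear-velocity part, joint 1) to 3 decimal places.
axis z_0 = ẑ; lever o_n−o_0 = (-2.8481,-1.0670,3.5981)
cross product → J_v[:, 0] = (1.0670,-2.8481,0.0000)
J_ω[:, 0] = z_0
entry J[0][0] = 1.0670

1.067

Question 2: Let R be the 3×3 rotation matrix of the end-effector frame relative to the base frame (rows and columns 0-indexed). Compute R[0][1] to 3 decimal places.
End-effector y-axis (col 1 of R) = (0.8660,0.5000,-0.0000)
R[0][1] = 0.8660

0.866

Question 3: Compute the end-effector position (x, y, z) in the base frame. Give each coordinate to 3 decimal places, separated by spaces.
after link 1: o_1 = (0.5000, -0.8660, 1.0000)
after link 2: o_2 = (-2.8481, -1.0670, 3.5981)

-2.848 -1.067 3.598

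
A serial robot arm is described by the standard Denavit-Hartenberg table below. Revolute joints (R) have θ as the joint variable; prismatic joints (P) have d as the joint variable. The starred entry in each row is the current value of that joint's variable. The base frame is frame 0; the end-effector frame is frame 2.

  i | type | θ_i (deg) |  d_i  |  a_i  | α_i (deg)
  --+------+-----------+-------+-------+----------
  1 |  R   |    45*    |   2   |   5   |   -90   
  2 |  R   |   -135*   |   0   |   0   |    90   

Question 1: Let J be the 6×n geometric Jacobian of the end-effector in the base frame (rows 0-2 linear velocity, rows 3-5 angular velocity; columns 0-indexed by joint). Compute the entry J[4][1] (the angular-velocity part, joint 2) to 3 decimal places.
0.707

axis z_1 = (-0.7071,0.7071,0.0000); lever o_n−o_1 = (0.0000,0.0000,0.0000)
cross product → J_v[:, 1] = (0.0000,0.0000,-0.0000)
J_ω[:, 1] = z_1
entry J[4][1] = 0.7071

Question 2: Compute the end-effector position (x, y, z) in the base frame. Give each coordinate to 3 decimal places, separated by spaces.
3.536 3.536 2.000

after link 1: o_1 = (3.5355, 3.5355, 2.0000)
after link 2: o_2 = (3.5355, 3.5355, 2.0000)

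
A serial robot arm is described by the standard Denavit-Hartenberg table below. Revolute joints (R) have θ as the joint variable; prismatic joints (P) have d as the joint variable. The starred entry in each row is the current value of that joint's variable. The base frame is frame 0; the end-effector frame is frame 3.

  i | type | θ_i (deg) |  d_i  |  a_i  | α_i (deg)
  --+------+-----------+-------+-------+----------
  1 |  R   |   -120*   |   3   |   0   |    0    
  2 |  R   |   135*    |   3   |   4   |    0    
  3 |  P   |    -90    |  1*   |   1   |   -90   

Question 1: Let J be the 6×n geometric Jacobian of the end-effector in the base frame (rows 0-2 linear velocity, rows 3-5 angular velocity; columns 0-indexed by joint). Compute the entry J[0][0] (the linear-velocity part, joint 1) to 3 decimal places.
-0.069

axis z_0 = ẑ; lever o_n−o_0 = (4.1225,0.0694,7.0000)
cross product → J_v[:, 0] = (-0.0694,4.1225,0.0000)
J_ω[:, 0] = z_0
entry J[0][0] = -0.0694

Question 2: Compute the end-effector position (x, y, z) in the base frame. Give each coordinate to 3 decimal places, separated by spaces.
4.123 0.069 7.000

after link 1: o_1 = (0.0000, 0.0000, 3.0000)
after link 2: o_2 = (3.8637, 1.0353, 6.0000)
after link 3: o_3 = (4.1225, 0.0694, 7.0000)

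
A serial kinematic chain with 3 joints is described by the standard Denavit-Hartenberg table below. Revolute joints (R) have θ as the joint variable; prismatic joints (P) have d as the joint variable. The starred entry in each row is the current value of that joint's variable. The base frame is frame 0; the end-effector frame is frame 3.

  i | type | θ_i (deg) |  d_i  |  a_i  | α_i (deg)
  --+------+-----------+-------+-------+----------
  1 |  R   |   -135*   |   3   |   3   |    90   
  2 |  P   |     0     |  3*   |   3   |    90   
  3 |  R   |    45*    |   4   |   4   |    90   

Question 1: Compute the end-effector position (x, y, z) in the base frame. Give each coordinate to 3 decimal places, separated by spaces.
-10.364 -2.121 -1.000

after link 1: o_1 = (-2.1213, -2.1213, 3.0000)
after link 2: o_2 = (-6.3640, -2.1213, 3.0000)
after link 3: o_3 = (-10.3640, -2.1213, -1.0000)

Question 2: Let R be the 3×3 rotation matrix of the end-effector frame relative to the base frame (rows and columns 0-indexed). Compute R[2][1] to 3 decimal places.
-1.000

End-effector y-axis (col 1 of R) = (-0.0000,0.0000,-1.0000)
R[2][1] = -1.0000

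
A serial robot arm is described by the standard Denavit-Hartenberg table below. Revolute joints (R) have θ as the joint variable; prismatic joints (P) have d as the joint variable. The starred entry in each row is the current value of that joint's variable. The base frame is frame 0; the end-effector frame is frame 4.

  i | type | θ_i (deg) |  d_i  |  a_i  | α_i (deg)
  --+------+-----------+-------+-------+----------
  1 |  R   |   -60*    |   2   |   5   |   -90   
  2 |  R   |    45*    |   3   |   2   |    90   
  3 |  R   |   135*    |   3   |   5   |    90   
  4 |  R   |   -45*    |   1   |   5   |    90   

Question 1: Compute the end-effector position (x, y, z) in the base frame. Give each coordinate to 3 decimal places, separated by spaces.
9.571 2.907 3.975

after link 1: o_1 = (2.5000, -4.3301, 2.0000)
after link 2: o_2 = (5.8052, -4.0549, 0.5858)
after link 3: o_3 = (8.6777, -1.9592, 5.2071)
after link 4: o_4 = (9.5713, 2.9074, 3.9749)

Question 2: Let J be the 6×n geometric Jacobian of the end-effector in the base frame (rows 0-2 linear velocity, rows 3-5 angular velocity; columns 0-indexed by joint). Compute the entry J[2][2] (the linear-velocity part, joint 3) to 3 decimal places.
axis z_2 = (0.3536,-0.6124,0.7071); lever o_n−o_2 = (3.7661,6.9622,3.3891)
cross product → J_v[:, 2] = (-6.9984,1.4648,4.7678)
J_ω[:, 2] = z_2
entry J[2][2] = 4.7678

4.768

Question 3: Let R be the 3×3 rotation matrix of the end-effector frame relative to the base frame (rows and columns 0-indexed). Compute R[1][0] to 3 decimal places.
End-effector x-axis (col 0 of R) = (0.0062,0.9892,-0.1464)
R[1][0] = 0.9892

0.989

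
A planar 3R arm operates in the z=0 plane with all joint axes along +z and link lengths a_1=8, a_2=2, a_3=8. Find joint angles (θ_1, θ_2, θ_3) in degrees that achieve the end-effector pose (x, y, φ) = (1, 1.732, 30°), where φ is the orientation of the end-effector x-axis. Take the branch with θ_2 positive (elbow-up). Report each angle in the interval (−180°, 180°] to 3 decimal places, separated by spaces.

-168.129 149.999 48.130

wrist centre = target − a_3·(cos φ, sin φ) = (-5.9282, -2.2680)
cos θ_2 = (40.2874−8²−2²)/(2·8·2) = -0.8660; θ_2 = 149.9992° (elbow-up)
β = atan2(-2.2680,-5.9282) = -159.0643°; ψ = atan2(1.0000,6.2680) = 9.0649°
θ_1 = β − ψ = -168.1291°
θ_3 = φ − θ_1 − θ_2 = 48.1300° (wrapped to (-180°,180°])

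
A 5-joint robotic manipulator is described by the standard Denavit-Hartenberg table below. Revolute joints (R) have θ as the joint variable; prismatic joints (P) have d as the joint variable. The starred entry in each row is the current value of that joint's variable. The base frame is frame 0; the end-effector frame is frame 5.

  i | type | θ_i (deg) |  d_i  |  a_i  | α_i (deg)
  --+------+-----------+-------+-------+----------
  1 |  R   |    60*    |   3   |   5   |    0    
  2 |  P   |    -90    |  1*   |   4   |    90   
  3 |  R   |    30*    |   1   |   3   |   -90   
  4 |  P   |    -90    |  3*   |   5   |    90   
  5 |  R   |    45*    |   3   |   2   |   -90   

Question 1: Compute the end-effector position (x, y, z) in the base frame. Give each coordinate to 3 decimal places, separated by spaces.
0.346 -2.987 7.823

after link 1: o_1 = (2.5000, 4.3301, 3.0000)
after link 2: o_2 = (5.9641, 2.3301, 4.0000)
after link 3: o_3 = (7.7141, 0.1651, 5.5000)
after link 4: o_4 = (3.9151, -3.4151, 8.0981)
after link 5: o_5 = (0.3456, -2.9872, 7.8228)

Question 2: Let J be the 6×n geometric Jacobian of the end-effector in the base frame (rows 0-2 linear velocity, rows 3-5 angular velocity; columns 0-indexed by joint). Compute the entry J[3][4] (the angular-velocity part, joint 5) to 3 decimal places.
-0.750

axis z_4 = (-0.7500,0.4330,-0.5000); lever o_n−o_4 = (-3.5695,0.4278,-0.2753)
cross product → J_v[:, 4] = (0.0947,1.5783,1.2247)
J_ω[:, 4] = z_4
entry J[3][4] = -0.7500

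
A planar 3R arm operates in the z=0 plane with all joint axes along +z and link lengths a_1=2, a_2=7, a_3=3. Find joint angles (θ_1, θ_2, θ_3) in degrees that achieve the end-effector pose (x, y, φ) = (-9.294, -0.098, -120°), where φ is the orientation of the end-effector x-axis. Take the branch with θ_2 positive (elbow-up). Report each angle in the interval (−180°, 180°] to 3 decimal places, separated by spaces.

wrist centre = target − a_3·(cos φ, sin φ) = (-7.7940, 2.5001)
cos θ_2 = (66.9968−2²−7²)/(2·2·7) = 0.4999; θ_2 = 60.0075° (elbow-up)
β = atan2(2.5001,-7.7940) = 162.2154°; ψ = atan2(6.0626,5.4992) = 47.7899°
θ_1 = β − ψ = 114.4254°
θ_3 = φ − θ_1 − θ_2 = 65.5671° (wrapped to (-180°,180°])

114.425 60.008 65.567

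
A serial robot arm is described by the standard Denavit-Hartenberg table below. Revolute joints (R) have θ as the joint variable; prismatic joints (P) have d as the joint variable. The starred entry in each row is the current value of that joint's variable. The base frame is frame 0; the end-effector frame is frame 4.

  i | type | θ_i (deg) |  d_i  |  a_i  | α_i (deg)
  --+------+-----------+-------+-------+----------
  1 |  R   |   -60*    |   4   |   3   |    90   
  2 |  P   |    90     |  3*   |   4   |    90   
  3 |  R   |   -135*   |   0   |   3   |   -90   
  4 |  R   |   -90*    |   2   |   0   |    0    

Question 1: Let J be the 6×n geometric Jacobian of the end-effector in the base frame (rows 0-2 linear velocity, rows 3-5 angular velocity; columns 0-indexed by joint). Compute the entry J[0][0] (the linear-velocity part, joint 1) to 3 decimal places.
axis z_0 = ẑ; lever o_n−o_0 = (1.9638,-2.3303,7.2929)
cross product → J_v[:, 0] = (2.3303,1.9638,-0.0000)
J_ω[:, 0] = z_0
entry J[0][0] = 2.3303

2.330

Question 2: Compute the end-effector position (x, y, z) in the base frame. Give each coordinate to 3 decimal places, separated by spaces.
1.964 -2.330 7.293

after link 1: o_1 = (1.5000, -2.5981, 4.0000)
after link 2: o_2 = (-1.0981, -4.0981, 8.0000)
after link 3: o_3 = (0.7390, -3.0374, 5.8787)
after link 4: o_4 = (1.9638, -2.3303, 7.2929)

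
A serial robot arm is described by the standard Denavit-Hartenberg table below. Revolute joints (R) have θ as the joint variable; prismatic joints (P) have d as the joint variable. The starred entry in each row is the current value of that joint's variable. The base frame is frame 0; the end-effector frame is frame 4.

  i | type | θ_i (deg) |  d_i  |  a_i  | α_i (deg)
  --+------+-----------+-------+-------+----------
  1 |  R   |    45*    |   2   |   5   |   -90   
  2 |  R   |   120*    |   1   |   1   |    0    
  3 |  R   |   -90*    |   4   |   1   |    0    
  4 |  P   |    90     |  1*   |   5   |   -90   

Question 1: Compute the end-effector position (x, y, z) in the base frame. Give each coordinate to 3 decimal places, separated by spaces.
after link 1: o_1 = (3.5355, 3.5355, 2.0000)
after link 2: o_2 = (2.4749, 3.8891, 1.1340)
after link 3: o_3 = (0.2588, 7.3299, 0.6340)
after link 4: o_4 = (-2.2161, 6.2692, -3.6962)

-2.216 6.269 -3.696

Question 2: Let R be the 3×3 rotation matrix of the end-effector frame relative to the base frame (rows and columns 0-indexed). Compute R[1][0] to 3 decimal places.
-0.354

End-effector x-axis (col 0 of R) = (-0.3536,-0.3536,-0.8660)
R[1][0] = -0.3536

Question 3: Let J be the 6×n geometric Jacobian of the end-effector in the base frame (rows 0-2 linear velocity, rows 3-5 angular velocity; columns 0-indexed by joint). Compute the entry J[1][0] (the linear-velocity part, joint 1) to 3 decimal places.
axis z_0 = ẑ; lever o_n−o_0 = (-2.2161,6.2692,-3.6962)
cross product → J_v[:, 0] = (-6.2692,-2.2161,0.0000)
J_ω[:, 0] = z_0
entry J[1][0] = -2.2161

-2.216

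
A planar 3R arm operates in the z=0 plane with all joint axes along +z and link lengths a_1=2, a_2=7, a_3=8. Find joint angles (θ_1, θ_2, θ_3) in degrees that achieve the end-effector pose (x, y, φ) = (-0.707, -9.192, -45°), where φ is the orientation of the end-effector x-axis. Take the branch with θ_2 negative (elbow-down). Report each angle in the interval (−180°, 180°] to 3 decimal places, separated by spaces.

wrist centre = target − a_3·(cos φ, sin φ) = (-6.3639, -3.5351)
cos θ_2 = (52.9959−2²−7²)/(2·2·7) = -0.0001; θ_2 = -90.0084° (elbow-down)
β = atan2(-3.5351,-6.3639) = -150.9477°; ψ = atan2(-7.0000,1.9990) = -74.0624°
θ_1 = β − ψ = -76.8853°
θ_3 = φ − θ_1 − θ_2 = 121.8937° (wrapped to (-180°,180°])

-76.885 -90.008 121.894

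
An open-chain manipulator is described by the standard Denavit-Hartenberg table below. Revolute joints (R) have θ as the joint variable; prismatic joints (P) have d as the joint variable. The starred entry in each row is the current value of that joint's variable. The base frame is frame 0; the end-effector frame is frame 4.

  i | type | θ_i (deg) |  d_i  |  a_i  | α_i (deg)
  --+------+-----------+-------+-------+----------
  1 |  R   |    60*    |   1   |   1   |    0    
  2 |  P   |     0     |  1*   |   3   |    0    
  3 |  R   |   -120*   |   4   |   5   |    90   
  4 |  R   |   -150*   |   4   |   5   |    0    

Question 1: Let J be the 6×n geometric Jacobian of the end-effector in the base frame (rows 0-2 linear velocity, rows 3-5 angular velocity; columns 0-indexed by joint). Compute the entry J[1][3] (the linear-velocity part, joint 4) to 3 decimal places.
-2.165

axis z_3 = (-0.8660,-0.5000,0.0000); lever o_n−o_3 = (-5.6292,1.7500,-2.5000)
cross product → J_v[:, 3] = (1.2500,-2.1651,-4.3301)
J_ω[:, 3] = z_3
entry J[1][3] = -2.1651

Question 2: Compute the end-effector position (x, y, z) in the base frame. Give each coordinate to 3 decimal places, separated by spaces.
after link 1: o_1 = (0.5000, 0.8660, 1.0000)
after link 2: o_2 = (2.0000, 3.4641, 2.0000)
after link 3: o_3 = (4.5000, -0.8660, 6.0000)
after link 4: o_4 = (-1.1292, 0.8840, 3.5000)

-1.129 0.884 3.500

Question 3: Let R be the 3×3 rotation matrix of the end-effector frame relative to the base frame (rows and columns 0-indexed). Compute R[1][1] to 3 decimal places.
-0.433

End-effector y-axis (col 1 of R) = (0.2500,-0.4330,-0.8660)
R[1][1] = -0.4330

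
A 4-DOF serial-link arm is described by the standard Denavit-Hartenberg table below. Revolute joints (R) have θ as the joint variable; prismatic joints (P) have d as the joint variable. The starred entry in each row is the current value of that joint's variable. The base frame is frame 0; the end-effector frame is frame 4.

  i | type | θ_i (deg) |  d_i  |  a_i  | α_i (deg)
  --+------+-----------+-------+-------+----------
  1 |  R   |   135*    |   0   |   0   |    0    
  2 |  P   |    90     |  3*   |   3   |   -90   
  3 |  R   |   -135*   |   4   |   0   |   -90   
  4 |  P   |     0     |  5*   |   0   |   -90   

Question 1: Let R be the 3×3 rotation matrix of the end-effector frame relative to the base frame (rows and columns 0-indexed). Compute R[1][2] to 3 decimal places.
End-effector z-axis (col 2 of R) = (-0.7071,0.7071,0.0000)
R[1][2] = 0.7071

0.707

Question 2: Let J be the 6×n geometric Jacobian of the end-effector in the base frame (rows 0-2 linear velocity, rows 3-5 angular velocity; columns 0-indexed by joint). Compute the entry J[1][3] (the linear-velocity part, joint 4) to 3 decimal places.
-0.500

prismatic axis z_3 = (-0.5000,-0.5000,0.7071)
J_v[:, 3] = z_3; J_ω[:, 3] = (0,0,0)
entry J[1][3] = -0.5000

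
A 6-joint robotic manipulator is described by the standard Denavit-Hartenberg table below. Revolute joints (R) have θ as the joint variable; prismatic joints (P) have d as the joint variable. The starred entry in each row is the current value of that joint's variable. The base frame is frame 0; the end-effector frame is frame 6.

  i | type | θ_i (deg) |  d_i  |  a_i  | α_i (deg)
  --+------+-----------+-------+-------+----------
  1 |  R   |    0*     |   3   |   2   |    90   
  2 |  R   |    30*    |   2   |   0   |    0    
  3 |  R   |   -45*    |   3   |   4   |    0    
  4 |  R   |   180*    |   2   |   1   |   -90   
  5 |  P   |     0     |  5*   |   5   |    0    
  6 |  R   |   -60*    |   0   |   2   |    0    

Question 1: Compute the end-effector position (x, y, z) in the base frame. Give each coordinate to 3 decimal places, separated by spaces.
after link 1: o_1 = (2.0000, 0.0000, 3.0000)
after link 2: o_2 = (2.0000, -2.0000, 3.0000)
after link 3: o_3 = (5.8637, -5.0000, 1.9647)
after link 4: o_4 = (4.8978, -7.0000, 2.2235)
after link 5: o_5 = (-1.2259, -7.0000, -1.3120)
after link 6: o_6 = (-2.1919, -8.7321, -1.0532)

-2.192 -8.732 -1.053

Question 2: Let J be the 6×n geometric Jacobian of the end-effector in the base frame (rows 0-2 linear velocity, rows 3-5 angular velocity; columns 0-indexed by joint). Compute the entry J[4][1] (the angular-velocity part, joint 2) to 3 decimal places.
-1.000

axis z_1 = (0.0000,-1.0000,0.0000); lever o_n−o_1 = (-4.1919,-8.7321,-4.0532)
cross product → J_v[:, 1] = (4.0532,-0.0000,-4.1919)
J_ω[:, 1] = z_1
entry J[4][1] = -1.0000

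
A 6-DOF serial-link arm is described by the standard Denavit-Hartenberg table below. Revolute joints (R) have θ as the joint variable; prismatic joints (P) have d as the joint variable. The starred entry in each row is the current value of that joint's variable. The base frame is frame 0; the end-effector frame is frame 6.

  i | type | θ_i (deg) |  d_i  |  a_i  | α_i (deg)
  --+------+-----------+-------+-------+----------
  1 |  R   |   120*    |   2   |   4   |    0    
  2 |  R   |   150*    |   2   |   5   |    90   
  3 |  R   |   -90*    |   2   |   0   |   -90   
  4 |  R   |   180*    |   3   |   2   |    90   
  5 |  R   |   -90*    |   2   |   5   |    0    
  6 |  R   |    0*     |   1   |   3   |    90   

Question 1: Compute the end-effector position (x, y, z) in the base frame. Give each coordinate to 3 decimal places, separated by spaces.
-1.000 3.464 6.000

after link 1: o_1 = (-2.0000, 3.4641, 2.0000)
after link 2: o_2 = (-2.0000, -1.5359, 4.0000)
after link 3: o_3 = (-4.0000, -1.5359, 4.0000)
after link 4: o_4 = (-4.0000, -4.5359, 6.0000)
after link 5: o_5 = (-2.0000, 0.4641, 6.0000)
after link 6: o_6 = (-1.0000, 3.4641, 6.0000)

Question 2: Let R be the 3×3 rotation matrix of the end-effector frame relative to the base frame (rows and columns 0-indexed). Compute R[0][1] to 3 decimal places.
1.000

End-effector y-axis (col 1 of R) = (1.0000,-0.0000,-0.0000)
R[0][1] = 1.0000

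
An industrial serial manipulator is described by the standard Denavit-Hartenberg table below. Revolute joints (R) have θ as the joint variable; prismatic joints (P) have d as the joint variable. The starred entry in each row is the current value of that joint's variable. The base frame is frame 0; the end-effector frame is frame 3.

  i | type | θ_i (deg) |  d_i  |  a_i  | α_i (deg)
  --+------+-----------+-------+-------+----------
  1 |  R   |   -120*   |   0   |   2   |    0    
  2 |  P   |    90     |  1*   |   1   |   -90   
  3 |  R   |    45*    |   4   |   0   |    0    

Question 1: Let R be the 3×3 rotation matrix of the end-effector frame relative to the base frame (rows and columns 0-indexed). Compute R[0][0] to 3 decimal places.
0.612

End-effector x-axis (col 0 of R) = (0.6124,-0.3536,-0.7071)
R[0][0] = 0.6124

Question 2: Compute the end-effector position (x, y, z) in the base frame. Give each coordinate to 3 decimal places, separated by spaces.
1.866 1.232 1.000

after link 1: o_1 = (-1.0000, -1.7321, 0.0000)
after link 2: o_2 = (-0.1340, -2.2321, 1.0000)
after link 3: o_3 = (1.8660, 1.2321, 1.0000)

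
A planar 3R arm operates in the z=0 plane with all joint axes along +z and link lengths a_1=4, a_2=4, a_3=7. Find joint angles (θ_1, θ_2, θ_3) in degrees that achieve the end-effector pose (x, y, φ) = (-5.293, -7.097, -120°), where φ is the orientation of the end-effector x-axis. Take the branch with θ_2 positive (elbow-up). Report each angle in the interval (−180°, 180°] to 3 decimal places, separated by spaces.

134.989 150.005 -44.994

wrist centre = target − a_3·(cos φ, sin φ) = (-1.7930, -1.0348)
cos θ_2 = (4.2857−4²−4²)/(2·4·4) = -0.8661; θ_2 = 150.0053° (elbow-up)
β = atan2(-1.0348,-1.7930) = -150.0088°; ψ = atan2(1.9997,0.5357) = 75.0027°
θ_1 = β − ψ = -225.0114°
θ_3 = φ − θ_1 − θ_2 = -44.9939° (wrapped to (-180°,180°])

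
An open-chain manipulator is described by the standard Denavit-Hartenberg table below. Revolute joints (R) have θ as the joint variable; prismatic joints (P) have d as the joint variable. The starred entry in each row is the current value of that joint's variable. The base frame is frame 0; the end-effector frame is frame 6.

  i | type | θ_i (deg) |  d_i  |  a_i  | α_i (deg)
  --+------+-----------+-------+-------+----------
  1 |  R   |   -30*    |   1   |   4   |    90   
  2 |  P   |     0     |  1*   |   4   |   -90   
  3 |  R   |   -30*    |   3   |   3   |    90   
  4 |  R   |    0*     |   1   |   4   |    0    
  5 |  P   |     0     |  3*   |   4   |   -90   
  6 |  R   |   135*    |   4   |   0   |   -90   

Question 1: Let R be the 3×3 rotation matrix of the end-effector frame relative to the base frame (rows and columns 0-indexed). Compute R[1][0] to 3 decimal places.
End-effector x-axis (col 0 of R) = (0.2588,0.9659,0.0000)
R[1][0] = 0.9659

0.966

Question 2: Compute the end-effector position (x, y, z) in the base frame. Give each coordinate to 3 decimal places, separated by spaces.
8.464 -16.392 8.000

after link 1: o_1 = (3.4641, -2.0000, 1.0000)
after link 2: o_2 = (6.4282, -4.8660, 1.0000)
after link 3: o_3 = (7.9282, -7.4641, 4.0000)
after link 4: o_4 = (9.0622, -11.4282, 4.0000)
after link 5: o_5 = (8.4641, -16.3923, 4.0000)
after link 6: o_6 = (8.4641, -16.3923, 8.0000)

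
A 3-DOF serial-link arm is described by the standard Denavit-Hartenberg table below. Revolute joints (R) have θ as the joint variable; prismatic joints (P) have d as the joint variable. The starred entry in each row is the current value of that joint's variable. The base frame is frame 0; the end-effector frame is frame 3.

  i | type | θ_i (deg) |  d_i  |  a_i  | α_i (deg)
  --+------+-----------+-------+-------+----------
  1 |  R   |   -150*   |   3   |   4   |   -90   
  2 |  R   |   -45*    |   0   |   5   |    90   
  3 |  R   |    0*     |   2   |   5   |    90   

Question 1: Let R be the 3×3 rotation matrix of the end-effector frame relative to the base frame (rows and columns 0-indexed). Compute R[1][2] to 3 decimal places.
0.866

End-effector z-axis (col 2 of R) = (-0.5000,0.8660,0.0000)
R[1][2] = 0.8660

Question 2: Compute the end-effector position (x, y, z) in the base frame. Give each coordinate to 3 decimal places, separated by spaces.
after link 1: o_1 = (-3.4641, -2.0000, 3.0000)
after link 2: o_2 = (-6.5260, -3.7678, 6.5355)
after link 3: o_3 = (-8.3631, -4.8284, 11.4853)

-8.363 -4.828 11.485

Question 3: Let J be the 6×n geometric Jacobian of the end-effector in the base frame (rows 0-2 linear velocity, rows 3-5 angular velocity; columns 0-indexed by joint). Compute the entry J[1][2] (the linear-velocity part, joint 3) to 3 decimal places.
-4.330

axis z_2 = (0.6124,0.3536,0.7071); lever o_n−o_2 = (-1.8371,-1.0607,4.9497)
cross product → J_v[:, 2] = (2.5000,-4.3301,-0.0000)
J_ω[:, 2] = z_2
entry J[1][2] = -4.3301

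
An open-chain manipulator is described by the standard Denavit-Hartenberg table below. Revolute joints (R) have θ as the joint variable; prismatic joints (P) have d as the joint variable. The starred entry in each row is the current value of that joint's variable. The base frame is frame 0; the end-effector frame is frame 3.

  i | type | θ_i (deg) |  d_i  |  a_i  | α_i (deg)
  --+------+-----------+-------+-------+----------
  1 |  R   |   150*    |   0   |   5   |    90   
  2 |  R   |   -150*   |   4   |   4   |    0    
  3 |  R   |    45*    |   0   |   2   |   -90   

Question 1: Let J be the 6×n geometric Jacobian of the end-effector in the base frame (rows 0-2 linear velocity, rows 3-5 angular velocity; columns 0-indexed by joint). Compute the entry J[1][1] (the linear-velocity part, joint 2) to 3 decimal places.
1.966

axis z_1 = (0.5000,0.8660,0.0000); lever o_n−o_1 = (5.4483,1.4732,-3.9319)
cross product → J_v[:, 1] = (-3.4051,1.9659,-3.9817)
J_ω[:, 1] = z_1
entry J[1][1] = 1.9659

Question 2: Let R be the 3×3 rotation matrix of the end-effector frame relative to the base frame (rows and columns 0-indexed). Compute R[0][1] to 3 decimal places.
-0.500

End-effector y-axis (col 1 of R) = (-0.5000,-0.8660,-0.0000)
R[0][1] = -0.5000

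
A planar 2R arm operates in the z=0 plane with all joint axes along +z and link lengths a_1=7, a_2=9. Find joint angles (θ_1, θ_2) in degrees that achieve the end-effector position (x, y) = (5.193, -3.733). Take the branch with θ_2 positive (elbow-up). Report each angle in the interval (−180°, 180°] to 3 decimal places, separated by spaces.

cos θ_2 = (40.9025−7²−9²)/(2·7·9) = -0.7071; θ_2 = 135.0013° (elbow-up)
β = atan2(-3.7330,5.1930) = -35.7106°; ψ = atan2(6.3638,0.6359) = 84.2937°
θ_1 = β − ψ = -120.0043°

-120.004 135.001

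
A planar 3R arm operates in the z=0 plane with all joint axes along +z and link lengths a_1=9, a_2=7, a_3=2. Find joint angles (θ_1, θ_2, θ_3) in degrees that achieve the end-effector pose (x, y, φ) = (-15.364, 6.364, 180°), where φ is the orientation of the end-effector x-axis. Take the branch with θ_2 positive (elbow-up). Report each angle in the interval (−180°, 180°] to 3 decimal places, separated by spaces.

wrist centre = target − a_3·(cos φ, sin φ) = (-13.3640, 6.3640)
cos θ_2 = (219.0970−9²−7²)/(2·9·7) = 0.7071; θ_2 = 44.9990° (elbow-up)
β = atan2(6.3640,-13.3640) = 154.5360°; ψ = atan2(4.9497,13.9498) = 19.5356°
θ_1 = β − ψ = 135.0004°
θ_3 = φ − θ_1 − θ_2 = 0.0006° (wrapped to (-180°,180°])

135.000 44.999 0.001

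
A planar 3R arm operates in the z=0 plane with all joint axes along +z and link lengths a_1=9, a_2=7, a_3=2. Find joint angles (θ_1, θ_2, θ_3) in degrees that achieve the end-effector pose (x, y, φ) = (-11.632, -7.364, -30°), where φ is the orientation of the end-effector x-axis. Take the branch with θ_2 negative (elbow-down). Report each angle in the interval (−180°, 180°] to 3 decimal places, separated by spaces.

wrist centre = target − a_3·(cos φ, sin φ) = (-13.3641, -6.3640)
cos θ_2 = (219.0983−9²−7²)/(2·9·7) = 0.7071; θ_2 = -44.9981° (elbow-down)
β = atan2(-6.3640,-13.3641) = -154.5361°; ψ = atan2(-4.9496,13.9499) = -19.5353°
θ_1 = β − ψ = -135.0008°
θ_3 = φ − θ_1 − θ_2 = 149.9989° (wrapped to (-180°,180°])

-135.001 -44.998 149.999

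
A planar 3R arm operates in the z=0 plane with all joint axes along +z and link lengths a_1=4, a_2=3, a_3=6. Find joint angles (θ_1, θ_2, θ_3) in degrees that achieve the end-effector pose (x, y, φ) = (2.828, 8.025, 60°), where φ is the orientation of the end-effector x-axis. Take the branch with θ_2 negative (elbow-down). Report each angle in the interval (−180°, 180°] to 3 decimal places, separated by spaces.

141.950 -134.991 53.041

wrist centre = target − a_3·(cos φ, sin φ) = (-0.1720, 2.8288)
cos θ_2 = (8.0320−4²−3²)/(2·4·3) = -0.7070; θ_2 = -134.9915° (elbow-down)
β = atan2(2.8288,-0.1720) = 93.4794°; ψ = atan2(-2.1216,1.8790) = -48.4708°
θ_1 = β − ψ = 141.9502°
θ_3 = φ − θ_1 − θ_2 = 53.0413° (wrapped to (-180°,180°])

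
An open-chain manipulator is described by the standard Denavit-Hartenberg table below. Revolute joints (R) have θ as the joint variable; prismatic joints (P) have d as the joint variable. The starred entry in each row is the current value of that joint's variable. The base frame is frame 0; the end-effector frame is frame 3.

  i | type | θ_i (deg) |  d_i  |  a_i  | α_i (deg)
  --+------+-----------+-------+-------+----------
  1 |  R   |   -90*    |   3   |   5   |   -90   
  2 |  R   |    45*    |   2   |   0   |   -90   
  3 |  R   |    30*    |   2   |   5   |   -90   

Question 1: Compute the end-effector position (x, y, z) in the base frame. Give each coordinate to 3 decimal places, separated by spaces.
after link 1: o_1 = (0.0000, -5.0000, 3.0000)
after link 2: o_2 = (2.0000, -5.0000, 3.0000)
after link 3: o_3 = (-0.5000, -6.6476, -1.4761)

-0.500 -6.648 -1.476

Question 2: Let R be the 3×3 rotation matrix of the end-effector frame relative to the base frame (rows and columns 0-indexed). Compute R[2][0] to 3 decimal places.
-0.612

End-effector x-axis (col 0 of R) = (-0.5000,-0.6124,-0.6124)
R[2][0] = -0.6124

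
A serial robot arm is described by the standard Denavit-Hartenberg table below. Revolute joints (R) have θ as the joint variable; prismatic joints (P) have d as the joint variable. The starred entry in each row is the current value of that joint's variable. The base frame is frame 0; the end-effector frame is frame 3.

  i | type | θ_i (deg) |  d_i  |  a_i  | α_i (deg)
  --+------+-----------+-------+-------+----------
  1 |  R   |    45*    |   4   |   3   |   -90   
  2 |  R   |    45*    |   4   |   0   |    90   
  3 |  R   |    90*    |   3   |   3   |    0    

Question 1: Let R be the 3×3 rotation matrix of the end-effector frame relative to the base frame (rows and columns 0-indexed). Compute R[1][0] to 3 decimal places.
End-effector x-axis (col 0 of R) = (-0.7071,0.7071,-0.0000)
R[1][0] = 0.7071

0.707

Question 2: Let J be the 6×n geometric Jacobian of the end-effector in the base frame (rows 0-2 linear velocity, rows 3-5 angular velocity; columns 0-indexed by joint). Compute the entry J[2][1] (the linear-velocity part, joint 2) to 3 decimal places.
axis z_1 = (-0.7071,0.7071,0.0000); lever o_n−o_1 = (-3.4497,6.4497,2.1213)
cross product → J_v[:, 1] = (1.5000,1.5000,-2.1213)
J_ω[:, 1] = z_1
entry J[2][1] = -2.1213

-2.121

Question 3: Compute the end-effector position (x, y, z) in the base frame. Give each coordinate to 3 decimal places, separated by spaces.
-1.328 8.571 6.121

after link 1: o_1 = (2.1213, 2.1213, 4.0000)
after link 2: o_2 = (-0.7071, 4.9497, 4.0000)
after link 3: o_3 = (-1.3284, 8.5711, 6.1213)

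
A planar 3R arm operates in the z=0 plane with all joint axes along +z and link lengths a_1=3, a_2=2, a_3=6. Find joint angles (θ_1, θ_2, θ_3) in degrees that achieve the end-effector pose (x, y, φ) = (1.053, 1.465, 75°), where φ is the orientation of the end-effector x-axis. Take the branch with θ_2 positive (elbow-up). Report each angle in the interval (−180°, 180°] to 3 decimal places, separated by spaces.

wrist centre = target − a_3·(cos φ, sin φ) = (-0.4999, -4.3306)
cos θ_2 = (19.0036−3²−2²)/(2·3·2) = 0.5003; θ_2 = 59.9800° (elbow-up)
β = atan2(-4.3306,-0.4999) = -96.5850°; ψ = atan2(1.7317,4.0006) = 23.4059°
θ_1 = β − ψ = -119.9909°
θ_3 = φ − θ_1 − θ_2 = 135.0108° (wrapped to (-180°,180°])

-119.991 59.980 135.011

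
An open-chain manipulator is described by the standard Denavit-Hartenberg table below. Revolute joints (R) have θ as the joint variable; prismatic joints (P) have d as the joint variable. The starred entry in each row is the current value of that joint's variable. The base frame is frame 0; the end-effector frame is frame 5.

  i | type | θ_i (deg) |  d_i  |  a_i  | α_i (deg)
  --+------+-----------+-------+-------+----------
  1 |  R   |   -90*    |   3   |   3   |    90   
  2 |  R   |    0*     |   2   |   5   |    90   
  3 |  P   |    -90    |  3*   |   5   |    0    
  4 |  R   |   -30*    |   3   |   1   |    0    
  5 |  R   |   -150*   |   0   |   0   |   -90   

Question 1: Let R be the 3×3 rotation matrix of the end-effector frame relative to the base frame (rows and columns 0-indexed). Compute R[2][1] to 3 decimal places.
1.000

End-effector y-axis (col 1 of R) = (0.0000,0.0000,1.0000)
R[2][1] = 1.0000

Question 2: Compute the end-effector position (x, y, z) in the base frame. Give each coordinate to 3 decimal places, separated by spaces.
3.866 -7.500 -3.000

after link 1: o_1 = (0.0000, -3.0000, 3.0000)
after link 2: o_2 = (-2.0000, -8.0000, 3.0000)
after link 3: o_3 = (3.0000, -8.0000, -0.0000)
after link 4: o_4 = (3.8660, -7.5000, -3.0000)
after link 5: o_5 = (3.8660, -7.5000, -3.0000)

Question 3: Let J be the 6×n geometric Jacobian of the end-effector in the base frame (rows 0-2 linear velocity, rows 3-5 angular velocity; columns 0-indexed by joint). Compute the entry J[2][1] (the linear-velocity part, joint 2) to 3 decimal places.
axis z_1 = (-1.0000,-0.0000,0.0000); lever o_n−o_1 = (3.8660,-4.5000,-6.0000)
cross product → J_v[:, 1] = (0.0000,-6.0000,4.5000)
J_ω[:, 1] = z_1
entry J[2][1] = 4.5000

4.500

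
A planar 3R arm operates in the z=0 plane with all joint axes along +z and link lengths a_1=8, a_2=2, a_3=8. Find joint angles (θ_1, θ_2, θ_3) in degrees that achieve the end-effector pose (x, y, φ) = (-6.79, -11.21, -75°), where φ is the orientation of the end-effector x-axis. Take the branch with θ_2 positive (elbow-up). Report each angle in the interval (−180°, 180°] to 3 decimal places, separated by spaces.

-167.082 44.974 47.108

wrist centre = target − a_3·(cos φ, sin φ) = (-8.8606, -3.4826)
cos θ_2 = (90.6378−8²−2²)/(2·8·2) = 0.7074; θ_2 = 44.9736° (elbow-up)
β = atan2(-3.4826,-8.8606) = -158.5430°; ψ = atan2(1.4136,9.4149) = 8.5387°
θ_1 = β − ψ = -167.0816°
θ_3 = φ − θ_1 − θ_2 = 47.1081° (wrapped to (-180°,180°])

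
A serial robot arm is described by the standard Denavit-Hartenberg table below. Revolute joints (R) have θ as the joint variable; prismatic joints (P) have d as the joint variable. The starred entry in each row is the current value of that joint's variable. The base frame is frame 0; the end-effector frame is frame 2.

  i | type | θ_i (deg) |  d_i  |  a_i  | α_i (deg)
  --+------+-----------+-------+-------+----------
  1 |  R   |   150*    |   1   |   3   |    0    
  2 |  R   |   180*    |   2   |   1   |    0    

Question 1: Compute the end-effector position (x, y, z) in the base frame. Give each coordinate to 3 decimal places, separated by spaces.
-1.732 1.000 3.000

after link 1: o_1 = (-2.5981, 1.5000, 1.0000)
after link 2: o_2 = (-1.7321, 1.0000, 3.0000)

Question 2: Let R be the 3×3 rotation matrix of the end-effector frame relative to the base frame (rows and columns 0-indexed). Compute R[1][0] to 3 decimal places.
-0.500

End-effector x-axis (col 0 of R) = (0.8660,-0.5000,0.0000)
R[1][0] = -0.5000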